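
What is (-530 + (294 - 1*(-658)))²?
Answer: 178084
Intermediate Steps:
(-530 + (294 - 1*(-658)))² = (-530 + (294 + 658))² = (-530 + 952)² = 422² = 178084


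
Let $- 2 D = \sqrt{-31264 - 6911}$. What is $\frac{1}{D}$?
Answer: $\frac{2 i \sqrt{1527}}{7635} \approx 0.010236 i$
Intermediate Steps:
$D = - \frac{5 i \sqrt{1527}}{2}$ ($D = - \frac{\sqrt{-31264 - 6911}}{2} = - \frac{\sqrt{-38175}}{2} = - \frac{5 i \sqrt{1527}}{2} \approx - 97.692 i$)
$\frac{1}{D} = \frac{1}{\left(- \frac{5}{2}\right) i \sqrt{1527}} = \frac{2 i \sqrt{1527}}{7635}$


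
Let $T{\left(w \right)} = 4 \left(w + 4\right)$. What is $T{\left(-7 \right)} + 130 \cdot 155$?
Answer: $20138$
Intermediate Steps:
$T{\left(w \right)} = 16 + 4 w$ ($T{\left(w \right)} = 4 \left(4 + w\right) = 16 + 4 w$)
$T{\left(-7 \right)} + 130 \cdot 155 = \left(16 + 4 \left(-7\right)\right) + 130 \cdot 155 = \left(16 - 28\right) + 20150 = -12 + 20150 = 20138$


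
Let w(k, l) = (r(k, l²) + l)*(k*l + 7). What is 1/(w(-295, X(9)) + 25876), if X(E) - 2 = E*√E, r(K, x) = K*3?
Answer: 1/7342964 ≈ 1.3618e-7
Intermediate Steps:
r(K, x) = 3*K
X(E) = 2 + E^(3/2) (X(E) = 2 + E*√E = 2 + E^(3/2))
w(k, l) = (7 + k*l)*(l + 3*k) (w(k, l) = (3*k + l)*(k*l + 7) = (l + 3*k)*(7 + k*l) = (7 + k*l)*(l + 3*k))
1/(w(-295, X(9)) + 25876) = 1/((7*(2 + 9^(3/2)) + 21*(-295) - 295*(2 + 9^(3/2))² + 3*(2 + 9^(3/2))*(-295)²) + 25876) = 1/((7*(2 + 27) - 6195 - 295*(2 + 27)² + 3*(2 + 27)*87025) + 25876) = 1/((7*29 - 6195 - 295*29² + 3*29*87025) + 25876) = 1/((203 - 6195 - 295*841 + 7571175) + 25876) = 1/((203 - 6195 - 248095 + 7571175) + 25876) = 1/(7317088 + 25876) = 1/7342964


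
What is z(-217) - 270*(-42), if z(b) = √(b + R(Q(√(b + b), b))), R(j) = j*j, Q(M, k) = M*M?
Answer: 11340 + 17*√651 ≈ 11774.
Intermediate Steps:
Q(M, k) = M²
R(j) = j²
z(b) = √(b + 4*b²) (z(b) = √(b + ((√(b + b))²)²) = √(b + ((√(2*b))²)²) = √(b + ((√2*√b)²)²) = √(b + (2*b)²) = √(b + 4*b²))
z(-217) - 270*(-42) = √(-217*(1 + 4*(-217))) - 270*(-42) = √(-217*(1 - 868)) - 1*(-11340) = √(-217*(-867)) + 11340 = √188139 + 11340 = 17*√651 + 11340 = 11340 + 17*√651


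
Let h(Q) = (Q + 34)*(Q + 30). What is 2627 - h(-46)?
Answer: 2435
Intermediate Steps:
h(Q) = (30 + Q)*(34 + Q) (h(Q) = (34 + Q)*(30 + Q) = (30 + Q)*(34 + Q))
2627 - h(-46) = 2627 - (1020 + (-46)² + 64*(-46)) = 2627 - (1020 + 2116 - 2944) = 2627 - 1*192 = 2627 - 192 = 2435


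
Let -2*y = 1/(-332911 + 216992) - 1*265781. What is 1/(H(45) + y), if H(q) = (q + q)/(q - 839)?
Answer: 46019843/6115594730035 ≈ 7.5250e-6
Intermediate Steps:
H(q) = 2*q/(-839 + q) (H(q) = (2*q)/(-839 + q) = 2*q/(-839 + q))
y = 15404533870/115919 (y = -(1/(-332911 + 216992) - 1*265781)/2 = -(1/(-115919) - 265781)/2 = -(-1/115919 - 265781)/2 = -1/2*(-30809067740/115919) = 15404533870/115919 ≈ 1.3289e+5)
1/(H(45) + y) = 1/(2*45/(-839 + 45) + 15404533870/115919) = 1/(2*45/(-794) + 15404533870/115919) = 1/(2*45*(-1/794) + 15404533870/115919) = 1/(-45/397 + 15404533870/115919) = 1/(6115594730035/46019843) = 46019843/6115594730035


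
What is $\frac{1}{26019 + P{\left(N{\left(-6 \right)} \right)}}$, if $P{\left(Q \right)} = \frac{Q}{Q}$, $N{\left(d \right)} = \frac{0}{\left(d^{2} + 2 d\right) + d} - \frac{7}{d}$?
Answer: $\frac{1}{26020} \approx 3.8432 \cdot 10^{-5}$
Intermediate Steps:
$N{\left(d \right)} = - \frac{7}{d}$ ($N{\left(d \right)} = \frac{0}{d^{2} + 3 d} - \frac{7}{d} = 0 - \frac{7}{d} = - \frac{7}{d}$)
$P{\left(Q \right)} = 1$
$\frac{1}{26019 + P{\left(N{\left(-6 \right)} \right)}} = \frac{1}{26019 + 1} = \frac{1}{26020}$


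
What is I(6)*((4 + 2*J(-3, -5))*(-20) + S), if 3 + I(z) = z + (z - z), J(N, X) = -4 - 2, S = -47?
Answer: 339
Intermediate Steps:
J(N, X) = -6
I(z) = -3 + z (I(z) = -3 + (z + (z - z)) = -3 + (z + 0) = -3 + z)
I(6)*((4 + 2*J(-3, -5))*(-20) + S) = (-3 + 6)*((4 + 2*(-6))*(-20) - 47) = 3*((4 - 12)*(-20) - 47) = 3*(-8*(-20) - 47) = 3*(160 - 47) = 3*113 = 339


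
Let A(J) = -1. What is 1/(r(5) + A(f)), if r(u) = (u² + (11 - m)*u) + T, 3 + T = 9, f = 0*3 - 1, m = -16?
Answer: 1/165 ≈ 0.0060606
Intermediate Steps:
f = -1 (f = 0 - 1 = -1)
T = 6 (T = -3 + 9 = 6)
r(u) = 6 + u² + 27*u (r(u) = (u² + (11 - 1*(-16))*u) + 6 = (u² + (11 + 16)*u) + 6 = (u² + 27*u) + 6 = 6 + u² + 27*u)
1/(r(5) + A(f)) = 1/((6 + 5² + 27*5) - 1) = 1/((6 + 25 + 135) - 1) = 1/(166 - 1) = 1/165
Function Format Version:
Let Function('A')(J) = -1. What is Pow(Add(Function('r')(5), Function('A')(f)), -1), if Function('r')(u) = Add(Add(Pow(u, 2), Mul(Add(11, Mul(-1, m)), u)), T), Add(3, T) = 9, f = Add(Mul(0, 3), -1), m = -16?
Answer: Rational(1, 165) ≈ 0.0060606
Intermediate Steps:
f = -1 (f = Add(0, -1) = -1)
T = 6 (T = Add(-3, 9) = 6)
Function('r')(u) = Add(6, Pow(u, 2), Mul(27, u)) (Function('r')(u) = Add(Add(Pow(u, 2), Mul(Add(11, Mul(-1, -16)), u)), 6) = Add(Add(Pow(u, 2), Mul(Add(11, 16), u)), 6) = Add(Add(Pow(u, 2), Mul(27, u)), 6) = Add(6, Pow(u, 2), Mul(27, u)))
Pow(Add(Function('r')(5), Function('A')(f)), -1) = Pow(Add(Add(6, Pow(5, 2), Mul(27, 5)), -1), -1) = Pow(Add(Add(6, 25, 135), -1), -1) = Pow(Add(166, -1), -1) = Pow(165, -1) = Rational(1, 165)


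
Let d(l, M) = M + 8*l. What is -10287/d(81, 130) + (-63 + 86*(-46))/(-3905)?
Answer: -37043953/3038090 ≈ -12.193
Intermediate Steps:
-10287/d(81, 130) + (-63 + 86*(-46))/(-3905) = -10287/(130 + 8*81) + (-63 + 86*(-46))/(-3905) = -10287/(130 + 648) + (-63 - 3956)*(-1/3905) = -10287/778 - 4019*(-1/3905) = -10287*1/778 + 4019/3905 = -10287/778 + 4019/3905 = -37043953/3038090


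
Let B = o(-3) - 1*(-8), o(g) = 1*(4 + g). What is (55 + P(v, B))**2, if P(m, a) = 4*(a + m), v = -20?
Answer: 121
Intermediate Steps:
o(g) = 4 + g
B = 9 (B = (4 - 3) - 1*(-8) = 1 + 8 = 9)
P(m, a) = 4*a + 4*m
(55 + P(v, B))**2 = (55 + (4*9 + 4*(-20)))**2 = (55 + (36 - 80))**2 = (55 - 44)**2 = 11**2 = 121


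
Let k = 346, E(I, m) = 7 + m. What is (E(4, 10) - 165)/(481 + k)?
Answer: -148/827 ≈ -0.17896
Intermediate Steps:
(E(4, 10) - 165)/(481 + k) = ((7 + 10) - 165)/(481 + 346) = (17 - 165)/827 = -148*1/827 = -148/827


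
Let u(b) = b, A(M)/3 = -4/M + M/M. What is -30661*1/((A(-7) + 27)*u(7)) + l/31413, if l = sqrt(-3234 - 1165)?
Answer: -30661/222 + I*sqrt(4399)/31413 ≈ -138.11 + 0.0021114*I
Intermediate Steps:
A(M) = 3 - 12/M (A(M) = 3*(-4/M + M/M) = 3*(-4/M + 1) = 3*(1 - 4/M) = 3 - 12/M)
l = I*sqrt(4399) (l = sqrt(-4399) = I*sqrt(4399) ≈ 66.325*I)
-30661*1/((A(-7) + 27)*u(7)) + l/31413 = -30661*1/(7*((3 - 12/(-7)) + 27)) + (I*sqrt(4399))/31413 = -30661*1/(7*((3 - 12*(-1/7)) + 27)) + (I*sqrt(4399))*(1/31413) = -30661*1/(7*((3 + 12/7) + 27)) + I*sqrt(4399)/31413 = -30661*1/(7*(33/7 + 27)) + I*sqrt(4399)/31413 = -30661/(7*(222/7)) + I*sqrt(4399)/31413 = -30661/222 + I*sqrt(4399)/31413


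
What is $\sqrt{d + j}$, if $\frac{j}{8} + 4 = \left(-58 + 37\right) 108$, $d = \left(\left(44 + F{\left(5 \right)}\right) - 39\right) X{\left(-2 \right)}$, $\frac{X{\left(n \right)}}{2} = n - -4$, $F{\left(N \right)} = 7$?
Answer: $4 i \sqrt{1133} \approx 134.64 i$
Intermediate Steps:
$X{\left(n \right)} = 8 + 2 n$ ($X{\left(n \right)} = 2 \left(n - -4\right) = 2 \left(n + 4\right) = 2 \left(4 + n\right) = 8 + 2 n$)
$d = 48$ ($d = \left(\left(44 + 7\right) - 39\right) \left(8 + 2 \left(-2\right)\right) = \left(51 - 39\right) \left(8 - 4\right) = 12 \cdot 4 = 48$)
$j = -18176$ ($j = -32 + 8 \left(-58 + 37\right) 108 = -32 + 8 \left(\left(-21\right) 108\right) = -32 + 8 \left(-2268\right) = -32 - 18144 = -18176$)
$\sqrt{d + j} = \sqrt{48 - 18176} = \sqrt{-18128} = 4 i \sqrt{1133}$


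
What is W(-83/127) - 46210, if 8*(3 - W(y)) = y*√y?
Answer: -46207 + 83*I*√10541/129032 ≈ -46207.0 + 0.066042*I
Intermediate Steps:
W(y) = 3 - y^(3/2)/8 (W(y) = 3 - y*√y/8 = 3 - y^(3/2)/8)
W(-83/127) - 46210 = (3 - (-83*I*√10541/16129)/8) - 46210 = (3 - (-83)*I*√10541/129032) - 46210 = (3 + 83*I*√10541/129032) - 46210 = -46207 + 83*I*√10541/129032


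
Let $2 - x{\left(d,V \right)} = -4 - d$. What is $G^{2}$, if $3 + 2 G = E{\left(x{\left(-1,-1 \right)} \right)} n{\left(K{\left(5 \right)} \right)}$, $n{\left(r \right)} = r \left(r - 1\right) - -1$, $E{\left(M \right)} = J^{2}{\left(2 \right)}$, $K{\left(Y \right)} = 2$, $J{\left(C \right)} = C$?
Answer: $\frac{81}{4} \approx 20.25$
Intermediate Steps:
$x{\left(d,V \right)} = 6 + d$ ($x{\left(d,V \right)} = 2 - \left(-4 - d\right) = 2 + \left(4 + d\right) = 6 + d$)
$E{\left(M \right)} = 4$ ($E{\left(M \right)} = 2^{2} = 4$)
$n{\left(r \right)} = 1 + r \left(-1 + r\right)$ ($n{\left(r \right)} = r \left(-1 + r\right) + 1 = 1 + r \left(-1 + r\right)$)
$G = \frac{9}{2}$ ($G = - \frac{3}{2} + \frac{4 \left(1 + 2^{2} - 2\right)}{2} = - \frac{3}{2} + \frac{4 \left(1 + 4 - 2\right)}{2} = - \frac{3}{2} + \frac{4 \cdot 3}{2} = - \frac{3}{2} + \frac{1}{2} \cdot 12 = - \frac{3}{2} + 6 = \frac{9}{2} \approx 4.5$)
$G^{2} = \left(\frac{9}{2}\right)^{2} = \frac{81}{4}$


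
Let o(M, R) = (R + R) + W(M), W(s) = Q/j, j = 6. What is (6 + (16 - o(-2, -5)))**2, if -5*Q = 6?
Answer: 25921/25 ≈ 1036.8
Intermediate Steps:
Q = -6/5 (Q = -1/5*6 = -6/5 ≈ -1.2000)
W(s) = -1/5 (W(s) = -6/5/6 = -6/5*1/6 = -1/5)
o(M, R) = -1/5 + 2*R (o(M, R) = (R + R) - 1/5 = 2*R - 1/5 = -1/5 + 2*R)
(6 + (16 - o(-2, -5)))**2 = (6 + (16 - (-1/5 + 2*(-5))))**2 = (6 + (16 - (-1/5 - 10)))**2 = (6 + (16 - 1*(-51/5)))**2 = (6 + (16 + 51/5))**2 = (6 + 131/5)**2 = (161/5)**2 = 25921/25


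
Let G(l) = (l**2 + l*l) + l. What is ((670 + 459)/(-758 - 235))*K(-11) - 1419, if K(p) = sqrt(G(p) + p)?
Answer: -1419 - 2258*sqrt(55)/993 ≈ -1435.9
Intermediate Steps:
G(l) = l + 2*l**2 (G(l) = (l**2 + l**2) + l = 2*l**2 + l = l + 2*l**2)
K(p) = sqrt(p + p*(1 + 2*p)) (K(p) = sqrt(p*(1 + 2*p) + p) = sqrt(p + p*(1 + 2*p)))
((670 + 459)/(-758 - 235))*K(-11) - 1419 = ((670 + 459)/(-758 - 235))*(sqrt(2)*sqrt(-11*(1 - 11))) - 1419 = (1129/(-993))*(sqrt(2)*sqrt(-11*(-10))) - 1419 = (1129*(-1/993))*(sqrt(2)*sqrt(110)) - 1419 = -2258*sqrt(55)/993 - 1419 = -1419 - 2258*sqrt(55)/993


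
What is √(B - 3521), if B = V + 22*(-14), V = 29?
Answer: 10*I*√38 ≈ 61.644*I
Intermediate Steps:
B = -279 (B = 29 + 22*(-14) = 29 - 308 = -279)
√(B - 3521) = √(-279 - 3521) = √(-3800) = 10*I*√38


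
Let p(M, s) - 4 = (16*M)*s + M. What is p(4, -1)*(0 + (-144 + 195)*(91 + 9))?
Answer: -285600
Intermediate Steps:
p(M, s) = 4 + M + 16*M*s (p(M, s) = 4 + ((16*M)*s + M) = 4 + (16*M*s + M) = 4 + (M + 16*M*s) = 4 + M + 16*M*s)
p(4, -1)*(0 + (-144 + 195)*(91 + 9)) = (4 + 4 + 16*4*(-1))*(0 + (-144 + 195)*(91 + 9)) = (4 + 4 - 64)*(0 + 51*100) = -56*(0 + 5100) = -56*5100 = -285600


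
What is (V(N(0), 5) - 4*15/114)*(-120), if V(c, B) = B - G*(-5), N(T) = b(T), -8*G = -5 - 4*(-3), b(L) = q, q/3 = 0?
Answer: -225/19 ≈ -11.842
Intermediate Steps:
q = 0 (q = 3*0 = 0)
b(L) = 0
G = -7/8 (G = -(-5 - 4*(-3))/8 = -(-5 + 12)/8 = -1/8*7 = -7/8 ≈ -0.87500)
N(T) = 0
V(c, B) = -35/8 + B (V(c, B) = B - (-7)*(-5)/8 = B - 1*35/8 = B - 35/8 = -35/8 + B)
(V(N(0), 5) - 4*15/114)*(-120) = ((-35/8 + 5) - 4*15/114)*(-120) = (5/8 - 60*1/114)*(-120) = (5/8 - 10/19)*(-120) = (15/152)*(-120) = -225/19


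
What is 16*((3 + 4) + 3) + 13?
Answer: 173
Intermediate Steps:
16*((3 + 4) + 3) + 13 = 16*(7 + 3) + 13 = 16*10 + 13 = 160 + 13 = 173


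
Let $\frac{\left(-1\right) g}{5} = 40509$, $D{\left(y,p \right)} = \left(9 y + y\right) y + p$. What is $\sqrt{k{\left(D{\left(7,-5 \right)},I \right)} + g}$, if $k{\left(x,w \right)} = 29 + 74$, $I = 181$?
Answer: $i \sqrt{202442} \approx 449.94 i$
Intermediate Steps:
$D{\left(y,p \right)} = p + 10 y^{2}$ ($D{\left(y,p \right)} = 10 y y + p = 10 y^{2} + p = p + 10 y^{2}$)
$k{\left(x,w \right)} = 103$
$g = -202545$ ($g = \left(-5\right) 40509 = -202545$)
$\sqrt{k{\left(D{\left(7,-5 \right)},I \right)} + g} = \sqrt{103 - 202545} = \sqrt{-202442} = i \sqrt{202442}$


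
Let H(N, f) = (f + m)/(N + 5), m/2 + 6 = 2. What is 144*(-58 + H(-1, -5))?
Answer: -8820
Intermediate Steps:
m = -8 (m = -12 + 2*2 = -12 + 4 = -8)
H(N, f) = (-8 + f)/(5 + N) (H(N, f) = (f - 8)/(N + 5) = (-8 + f)/(5 + N))
144*(-58 + H(-1, -5)) = 144*(-58 + (-8 - 5)/(5 - 1)) = 144*(-58 - 13/4) = 144*(-245/4) = -8820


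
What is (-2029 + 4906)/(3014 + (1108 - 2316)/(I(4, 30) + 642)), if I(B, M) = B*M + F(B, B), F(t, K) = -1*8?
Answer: 361543/378558 ≈ 0.95505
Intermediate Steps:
F(t, K) = -8
I(B, M) = -8 + B*M (I(B, M) = B*M - 8 = -8 + B*M)
(-2029 + 4906)/(3014 + (1108 - 2316)/(I(4, 30) + 642)) = (-2029 + 4906)/(3014 + (1108 - 2316)/((-8 + 4*30) + 642)) = 2877/(3014 - 1208/((-8 + 120) + 642)) = 2877/(3014 - 1208/(112 + 642)) = 2877/(3014 - 1208/754) = 2877/(3014 - 1208*1/754) = 2877/(3014 - 604/377) = 2877/(1135674/377) = 2877*(377/1135674) = 361543/378558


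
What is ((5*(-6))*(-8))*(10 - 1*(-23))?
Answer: 7920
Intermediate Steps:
((5*(-6))*(-8))*(10 - 1*(-23)) = (-30*(-8))*(10 + 23) = 240*33 = 7920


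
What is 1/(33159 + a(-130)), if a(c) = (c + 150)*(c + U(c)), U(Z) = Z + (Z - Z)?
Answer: 1/27959 ≈ 3.5767e-5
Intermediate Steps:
U(Z) = Z (U(Z) = Z + 0 = Z)
a(c) = 2*c*(150 + c) (a(c) = (c + 150)*(c + c) = (150 + c)*(2*c) = 2*c*(150 + c))
1/(33159 + a(-130)) = 1/(33159 + 2*(-130)*(150 - 130)) = 1/(33159 + 2*(-130)*20) = 1/(33159 - 5200) = 1/27959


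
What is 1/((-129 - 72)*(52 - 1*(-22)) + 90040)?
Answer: 1/75166 ≈ 1.3304e-5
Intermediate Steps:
1/((-129 - 72)*(52 - 1*(-22)) + 90040) = 1/(-201*(52 + 22) + 90040) = 1/(-201*74 + 90040) = 1/(-14874 + 90040) = 1/75166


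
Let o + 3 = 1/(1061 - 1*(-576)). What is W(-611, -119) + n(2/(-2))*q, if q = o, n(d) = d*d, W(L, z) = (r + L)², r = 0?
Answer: 611121567/1637 ≈ 3.7332e+5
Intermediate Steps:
W(L, z) = L² (W(L, z) = (0 + L)² = L²)
n(d) = d²
o = -4910/1637 (o = -3 + 1/(1061 - 1*(-576)) = -3 + 1/(1061 + 576) = -3 + 1/1637 = -4910/1637 ≈ -2.9994)
q = -4910/1637 ≈ -2.9994
W(-611, -119) + n(2/(-2))*q = (-611)² + (2/(-2))²*(-4910/1637) = 373321 + (2*(-½))²*(-4910/1637) = 373321 + (-1)²*(-4910/1637) = 373321 + 1*(-4910/1637) = 373321 - 4910/1637 = 611121567/1637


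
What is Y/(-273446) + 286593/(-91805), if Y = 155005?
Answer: -92597943503/25103710030 ≈ -3.6886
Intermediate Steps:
Y/(-273446) + 286593/(-91805) = 155005/(-273446) + 286593/(-91805) = 155005*(-1/273446) + 286593*(-1/91805) = -155005/273446 - 286593/91805 = -92597943503/25103710030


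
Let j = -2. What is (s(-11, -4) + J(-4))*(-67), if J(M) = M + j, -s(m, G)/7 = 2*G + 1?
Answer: -2881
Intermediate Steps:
s(m, G) = -7 - 14*G (s(m, G) = -7*(2*G + 1) = -7*(1 + 2*G) = -7 - 14*G)
J(M) = -2 + M (J(M) = M - 2 = -2 + M)
(s(-11, -4) + J(-4))*(-67) = ((-7 - 14*(-4)) + (-2 - 4))*(-67) = ((-7 + 56) - 6)*(-67) = (49 - 6)*(-67) = 43*(-67) = -2881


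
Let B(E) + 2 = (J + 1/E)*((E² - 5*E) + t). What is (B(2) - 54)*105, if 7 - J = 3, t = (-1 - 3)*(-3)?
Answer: -3045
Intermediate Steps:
t = 12 (t = -4*(-3) = 12)
J = 4 (J = 7 - 1*3 = 7 - 3 = 4)
B(E) = -2 + (4 + 1/E)*(12 + E² - 5*E) (B(E) = -2 + (4 + 1/E)*((E² - 5*E) + 12) = -2 + (4 + 1/E)*(12 + E² - 5*E))
(B(2) - 54)*105 = ((41 - 19*2 + 4*2² + 12/2) - 54)*105 = ((41 - 38 + 4*4 + 12*(½)) - 54)*105 = ((41 - 38 + 16 + 6) - 54)*105 = (25 - 54)*105 = -29*105 = -3045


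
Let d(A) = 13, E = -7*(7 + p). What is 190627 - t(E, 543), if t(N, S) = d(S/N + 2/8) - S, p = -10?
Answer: 191157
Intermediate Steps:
E = 21 (E = -7*(7 - 10) = -7*(-3) = 21)
t(N, S) = 13 - S
190627 - t(E, 543) = 190627 - (13 - 1*543) = 190627 - (13 - 543) = 190627 - 1*(-530) = 190627 + 530 = 191157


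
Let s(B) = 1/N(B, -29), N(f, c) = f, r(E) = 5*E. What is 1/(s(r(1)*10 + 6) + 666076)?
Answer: 56/37300257 ≈ 1.5013e-6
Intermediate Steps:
s(B) = 1/B
1/(s(r(1)*10 + 6) + 666076) = 1/(1/((5*1)*10 + 6) + 666076) = 1/(1/(5*10 + 6) + 666076) = 1/(1/(50 + 6) + 666076) = 1/(1/56 + 666076) = 1/(37300257/56) = 56/37300257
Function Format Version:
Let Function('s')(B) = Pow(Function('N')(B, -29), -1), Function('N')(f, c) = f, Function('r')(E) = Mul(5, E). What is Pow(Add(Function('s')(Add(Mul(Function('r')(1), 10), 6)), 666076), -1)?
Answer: Rational(56, 37300257) ≈ 1.5013e-6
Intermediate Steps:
Function('s')(B) = Pow(B, -1)
Pow(Add(Function('s')(Add(Mul(Function('r')(1), 10), 6)), 666076), -1) = Pow(Add(Pow(Add(Mul(Mul(5, 1), 10), 6), -1), 666076), -1) = Pow(Add(Pow(Add(Mul(5, 10), 6), -1), 666076), -1) = Pow(Add(Pow(Add(50, 6), -1), 666076), -1) = Pow(Add(Pow(56, -1), 666076), -1) = Pow(Add(Rational(1, 56), 666076), -1) = Pow(Rational(37300257, 56), -1) = Rational(56, 37300257)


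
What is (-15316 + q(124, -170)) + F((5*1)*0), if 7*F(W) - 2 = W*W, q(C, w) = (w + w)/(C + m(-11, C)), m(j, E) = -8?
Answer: -3109685/203 ≈ -15319.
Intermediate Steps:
q(C, w) = 2*w/(-8 + C) (q(C, w) = (w + w)/(C - 8) = (2*w)/(-8 + C) = 2*w/(-8 + C))
F(W) = 2/7 + W**2/7 (F(W) = 2/7 + (W*W)/7 = 2/7 + W**2/7)
(-15316 + q(124, -170)) + F((5*1)*0) = (-15316 + 2*(-170)/(-8 + 124)) + (2/7 + ((5*1)*0)**2/7) = (-15316 + 2*(-170)/116) + (2/7 + (5*0)**2/7) = (-15316 + 2*(-170)*(1/116)) + (2/7 + (1/7)*0**2) = (-15316 - 85/29) + (2/7 + (1/7)*0) = -444249/29 + (2/7 + 0) = -444249/29 + 2/7 = -3109685/203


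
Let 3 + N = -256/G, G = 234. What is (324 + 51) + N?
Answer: 43396/117 ≈ 370.91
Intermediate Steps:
N = -479/117 (N = -3 - 256/234 = -3 - 256*1/234 = -3 - 128/117 = -479/117 ≈ -4.0940)
(324 + 51) + N = (324 + 51) - 479/117 = 375 - 479/117 = 43396/117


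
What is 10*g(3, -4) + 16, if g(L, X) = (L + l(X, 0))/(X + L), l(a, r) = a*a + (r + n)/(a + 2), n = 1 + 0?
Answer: -169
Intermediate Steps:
n = 1
l(a, r) = a² + (1 + r)/(2 + a) (l(a, r) = a*a + (r + 1)/(a + 2) = a² + (1 + r)/(2 + a))
g(L, X) = (L + (1 + X³ + 2*X²)/(2 + X))/(L + X) (g(L, X) = (L + (1 + 0 + X³ + 2*X²)/(2 + X))/(X + L) = (L + (1 + X³ + 2*X²)/(2 + X))/(L + X))
10*g(3, -4) + 16 = 10*((1 + (-4)³ + 2*(-4)² + 3*(2 - 4))/((2 - 4)*(3 - 4))) + 16 = 10*((1 - 64 + 2*16 + 3*(-2))/(-2*(-1))) + 16 = 10*(-½*(-1)*(1 - 64 + 32 - 6)) + 16 = 10*(-½*(-1)*(-37)) + 16 = 10*(-37/2) + 16 = -185 + 16 = -169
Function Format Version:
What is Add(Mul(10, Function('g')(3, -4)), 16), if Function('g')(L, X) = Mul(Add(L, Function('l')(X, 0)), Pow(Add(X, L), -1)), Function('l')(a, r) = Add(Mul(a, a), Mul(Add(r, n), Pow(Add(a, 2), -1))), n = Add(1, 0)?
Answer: -169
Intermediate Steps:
n = 1
Function('l')(a, r) = Add(Pow(a, 2), Mul(Pow(Add(2, a), -1), Add(1, r))) (Function('l')(a, r) = Add(Mul(a, a), Mul(Add(r, 1), Pow(Add(a, 2), -1))) = Add(Pow(a, 2), Mul(Add(1, r), Pow(Add(2, a), -1))) = Add(Pow(a, 2), Mul(Pow(Add(2, a), -1), Add(1, r))))
Function('g')(L, X) = Mul(Pow(Add(L, X), -1), Add(L, Mul(Pow(Add(2, X), -1), Add(1, Pow(X, 3), Mul(2, Pow(X, 2)))))) (Function('g')(L, X) = Mul(Add(L, Mul(Pow(Add(2, X), -1), Add(1, 0, Pow(X, 3), Mul(2, Pow(X, 2))))), Pow(Add(X, L), -1)) = Mul(Add(L, Mul(Pow(Add(2, X), -1), Add(1, Pow(X, 3), Mul(2, Pow(X, 2))))), Pow(Add(L, X), -1)) = Mul(Pow(Add(L, X), -1), Add(L, Mul(Pow(Add(2, X), -1), Add(1, Pow(X, 3), Mul(2, Pow(X, 2)))))))
Add(Mul(10, Function('g')(3, -4)), 16) = Add(Mul(10, Mul(Pow(Add(2, -4), -1), Pow(Add(3, -4), -1), Add(1, Pow(-4, 3), Mul(2, Pow(-4, 2)), Mul(3, Add(2, -4))))), 16) = Add(Mul(10, Mul(Pow(-2, -1), Pow(-1, -1), Add(1, -64, Mul(2, 16), Mul(3, -2)))), 16) = Add(Mul(10, Mul(Rational(-1, 2), -1, Add(1, -64, 32, -6))), 16) = Add(Mul(10, Mul(Rational(-1, 2), -1, -37)), 16) = Add(Mul(10, Rational(-37, 2)), 16) = Add(-185, 16) = -169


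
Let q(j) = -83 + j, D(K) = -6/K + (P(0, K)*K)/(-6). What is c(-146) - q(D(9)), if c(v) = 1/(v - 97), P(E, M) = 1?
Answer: 41389/486 ≈ 85.163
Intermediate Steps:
D(K) = -6/K - K/6 (D(K) = -6/K + (1*K)/(-6) = -6/K + K*(-1/6) = -6/K - K/6)
c(v) = 1/(-97 + v)
c(-146) - q(D(9)) = 1/(-97 - 146) - (-83 + (-6/9 - 1/6*9)) = 1/(-243) - (-83 + (-6*1/9 - 3/2)) = -1/243 - (-83 + (-2/3 - 3/2)) = -1/243 - (-83 - 13/6) = -1/243 - 1*(-511/6) = -1/243 + 511/6 = 41389/486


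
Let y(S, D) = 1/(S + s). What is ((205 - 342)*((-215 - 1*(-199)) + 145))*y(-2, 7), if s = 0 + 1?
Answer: 17673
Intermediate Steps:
s = 1
y(S, D) = 1/(1 + S) (y(S, D) = 1/(S + 1) = 1/(1 + S))
((205 - 342)*((-215 - 1*(-199)) + 145))*y(-2, 7) = ((205 - 342)*((-215 - 1*(-199)) + 145))/(1 - 2) = -137*((-215 + 199) + 145)/(-1) = -137*(-16 + 145)*(-1) = -137*129*(-1) = -17673*(-1) = 17673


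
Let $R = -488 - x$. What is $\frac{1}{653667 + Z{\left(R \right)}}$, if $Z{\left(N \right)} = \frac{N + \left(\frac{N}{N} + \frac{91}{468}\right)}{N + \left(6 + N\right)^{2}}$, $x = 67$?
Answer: $\frac{10830456}{7079511662215} \approx 1.5298 \cdot 10^{-6}$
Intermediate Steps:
$R = -555$ ($R = -488 - 67 = -555$)
$Z{\left(N \right)} = \frac{\frac{43}{36} + N}{N + \left(6 + N\right)^{2}}$ ($Z{\left(N \right)} = \frac{N + \left(1 + 91 \cdot \frac{1}{468}\right)}{N + \left(6 + N\right)^{2}} = \frac{N + \left(1 + \frac{7}{36}\right)}{N + \left(6 + N\right)^{2}} = \frac{N + \frac{43}{36}}{N + \left(6 + N\right)^{2}} = \frac{\frac{43}{36} + N}{N + \left(6 + N\right)^{2}}$)
$\frac{1}{653667 + Z{\left(R \right)}} = \frac{1}{653667 + \frac{\frac{43}{36} - 555}{-555 + \left(6 - 555\right)^{2}}} = \frac{1}{653667 + \frac{1}{-555 + \left(-549\right)^{2}} \left(- \frac{19937}{36}\right)} = \frac{1}{653667 + \frac{1}{-555 + 301401} \left(- \frac{19937}{36}\right)} = \frac{1}{653667 + \frac{1}{300846} \left(- \frac{19937}{36}\right)} = \frac{1}{653667 - \frac{19937}{10830456}} = \frac{1}{\frac{7079511662215}{10830456}} = \frac{10830456}{7079511662215}$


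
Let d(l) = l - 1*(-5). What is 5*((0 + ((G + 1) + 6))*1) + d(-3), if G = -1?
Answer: 32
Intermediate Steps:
d(l) = 5 + l (d(l) = l + 5 = 5 + l)
5*((0 + ((G + 1) + 6))*1) + d(-3) = 5*((0 + ((-1 + 1) + 6))*1) + (5 - 3) = 5*((0 + (0 + 6))*1) + 2 = 5*((0 + 6)*1) + 2 = 5*(6*1) + 2 = 5*6 + 2 = 30 + 2 = 32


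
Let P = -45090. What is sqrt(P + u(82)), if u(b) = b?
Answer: 4*I*sqrt(2813) ≈ 212.15*I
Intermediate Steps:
sqrt(P + u(82)) = sqrt(-45090 + 82) = sqrt(-45008) = 4*I*sqrt(2813)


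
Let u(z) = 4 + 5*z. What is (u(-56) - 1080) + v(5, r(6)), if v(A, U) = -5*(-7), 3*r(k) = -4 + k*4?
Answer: -1321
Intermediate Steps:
r(k) = -4/3 + 4*k/3 (r(k) = (-4 + k*4)/3 = (-4 + 4*k)/3 = -4/3 + 4*k/3)
v(A, U) = 35
(u(-56) - 1080) + v(5, r(6)) = ((4 + 5*(-56)) - 1080) + 35 = ((4 - 280) - 1080) + 35 = (-276 - 1080) + 35 = -1356 + 35 = -1321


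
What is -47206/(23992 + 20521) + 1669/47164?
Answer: -2152131587/2099411132 ≈ -1.0251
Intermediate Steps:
-47206/(23992 + 20521) + 1669/47164 = -47206/44513 + 1669*(1/47164) = -47206*1/44513 + 1669/47164 = -47206/44513 + 1669/47164 = -2152131587/2099411132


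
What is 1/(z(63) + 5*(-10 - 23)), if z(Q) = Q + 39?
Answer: -1/63 ≈ -0.015873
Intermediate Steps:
z(Q) = 39 + Q
1/(z(63) + 5*(-10 - 23)) = 1/((39 + 63) + 5*(-10 - 23)) = 1/(102 + 5*(-33)) = 1/(102 - 165) = 1/(-63) = -1/63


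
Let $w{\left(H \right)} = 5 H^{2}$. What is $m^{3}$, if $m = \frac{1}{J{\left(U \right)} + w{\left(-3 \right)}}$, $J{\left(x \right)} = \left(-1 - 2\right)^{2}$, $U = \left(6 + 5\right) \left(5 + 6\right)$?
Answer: $\frac{1}{157464} \approx 6.3507 \cdot 10^{-6}$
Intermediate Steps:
$U = 121$ ($U = 11 \cdot 11 = 121$)
$J{\left(x \right)} = 9$ ($J{\left(x \right)} = \left(-3\right)^{2} = 9$)
$m = \frac{1}{54}$ ($m = \frac{1}{9 + 5 \left(-3\right)^{2}} = \frac{1}{9 + 5 \cdot 9} = \frac{1}{9 + 45} = \frac{1}{54} \approx 0.018519$)
$m^{3} = \left(\frac{1}{54}\right)^{3} = \frac{1}{157464}$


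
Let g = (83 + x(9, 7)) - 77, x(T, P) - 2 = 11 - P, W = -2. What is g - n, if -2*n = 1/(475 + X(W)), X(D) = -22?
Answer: 10873/906 ≈ 12.001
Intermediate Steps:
x(T, P) = 13 - P (x(T, P) = 2 + (11 - P) = 13 - P)
g = 12 (g = (83 + (13 - 1*7)) - 77 = (83 + (13 - 7)) - 77 = (83 + 6) - 77 = 89 - 77 = 12)
n = -1/906 (n = -1/(2*(475 - 22)) = -1/2/453 = -1/2*1/453 = -1/906 ≈ -0.0011038)
g - n = 12 - 1*(-1/906) = 12 + 1/906 = 10873/906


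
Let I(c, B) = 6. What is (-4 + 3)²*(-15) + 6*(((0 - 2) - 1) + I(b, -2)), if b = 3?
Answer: 3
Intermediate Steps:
(-4 + 3)²*(-15) + 6*(((0 - 2) - 1) + I(b, -2)) = (-4 + 3)²*(-15) + 6*(((0 - 2) - 1) + 6) = (-1)²*(-15) + 6*((-2 - 1) + 6) = 1*(-15) + 6*(-3 + 6) = -15 + 6*3 = -15 + 18 = 3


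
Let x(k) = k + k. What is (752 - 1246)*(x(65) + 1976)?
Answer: -1040364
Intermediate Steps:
x(k) = 2*k
(752 - 1246)*(x(65) + 1976) = (752 - 1246)*(2*65 + 1976) = -494*(130 + 1976) = -494*2106 = -1040364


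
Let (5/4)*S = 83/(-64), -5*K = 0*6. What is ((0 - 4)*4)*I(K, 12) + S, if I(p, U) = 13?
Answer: -16723/80 ≈ -209.04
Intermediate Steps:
K = 0 (K = -0*6 = -⅕*0 = 0)
S = -83/80 (S = 4*(83/(-64))/5 = 4*(83*(-1/64))/5 = (⅘)*(-83/64) = -83/80 ≈ -1.0375)
((0 - 4)*4)*I(K, 12) + S = ((0 - 4)*4)*13 - 83/80 = -4*4*13 - 83/80 = -16*13 - 83/80 = -208 - 83/80 = -16723/80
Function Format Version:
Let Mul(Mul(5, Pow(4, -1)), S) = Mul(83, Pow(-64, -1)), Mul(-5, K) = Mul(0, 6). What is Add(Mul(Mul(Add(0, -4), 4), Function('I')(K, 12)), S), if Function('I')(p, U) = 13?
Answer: Rational(-16723, 80) ≈ -209.04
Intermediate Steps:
K = 0 (K = Mul(Rational(-1, 5), Mul(0, 6)) = Mul(Rational(-1, 5), 0) = 0)
S = Rational(-83, 80) (S = Mul(Rational(4, 5), Mul(83, Pow(-64, -1))) = Mul(Rational(4, 5), Mul(83, Rational(-1, 64))) = Mul(Rational(4, 5), Rational(-83, 64)) = Rational(-83, 80) ≈ -1.0375)
Add(Mul(Mul(Add(0, -4), 4), Function('I')(K, 12)), S) = Add(Mul(Mul(Add(0, -4), 4), 13), Rational(-83, 80)) = Add(Mul(Mul(-4, 4), 13), Rational(-83, 80)) = Add(Mul(-16, 13), Rational(-83, 80)) = Add(-208, Rational(-83, 80)) = Rational(-16723, 80)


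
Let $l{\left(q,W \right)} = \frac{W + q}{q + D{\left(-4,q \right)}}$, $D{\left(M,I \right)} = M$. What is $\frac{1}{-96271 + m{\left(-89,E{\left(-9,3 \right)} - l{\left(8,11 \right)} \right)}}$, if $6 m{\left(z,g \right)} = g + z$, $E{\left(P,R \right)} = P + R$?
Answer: $- \frac{8}{770301} \approx -1.0386 \cdot 10^{-5}$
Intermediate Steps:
$l{\left(q,W \right)} = \frac{W + q}{-4 + q}$ ($l{\left(q,W \right)} = \frac{W + q}{q - 4} = \frac{W + q}{-4 + q}$)
$m{\left(z,g \right)} = \frac{g}{6} + \frac{z}{6}$ ($m{\left(z,g \right)} = \frac{g + z}{6} = \frac{g}{6} + \frac{z}{6}$)
$\frac{1}{-96271 + m{\left(-89,E{\left(-9,3 \right)} - l{\left(8,11 \right)} \right)}} = \frac{1}{-96271 + \left(\frac{\left(-9 + 3\right) - \frac{11 + 8}{-4 + 8}}{6} + \frac{1}{6} \left(-89\right)\right)} = \frac{1}{-96271 - \left(\frac{89}{6} - \frac{-6 - \frac{1}{4} \cdot 19}{6}\right)} = \frac{1}{-96271 - \left(\frac{89}{6} - \frac{-6 - \frac{19}{4}}{6}\right)} = \frac{1}{-96271 + \left(\frac{1}{6} \left(- \frac{43}{4}\right) - \frac{89}{6}\right)} = \frac{1}{-96271 - \frac{133}{8}} = \frac{1}{- \frac{770301}{8}} = - \frac{8}{770301}$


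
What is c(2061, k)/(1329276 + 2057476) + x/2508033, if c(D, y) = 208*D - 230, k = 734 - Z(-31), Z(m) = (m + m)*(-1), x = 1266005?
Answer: 2681115884437/4247042889408 ≈ 0.63129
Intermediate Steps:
Z(m) = -2*m (Z(m) = (2*m)*(-1) = -2*m)
k = 672 (k = 734 - (-2)*(-31) = 734 - 1*62 = 734 - 62 = 672)
c(D, y) = -230 + 208*D
c(2061, k)/(1329276 + 2057476) + x/2508033 = (-230 + 208*2061)/(1329276 + 2057476) + 1266005/2508033 = (-230 + 428688)/3386752 + 1266005*(1/2508033) = 428458*(1/3386752) + 1266005/2508033 = 214229/1693376 + 1266005/2508033 = 2681115884437/4247042889408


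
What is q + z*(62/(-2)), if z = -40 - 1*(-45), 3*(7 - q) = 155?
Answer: -599/3 ≈ -199.67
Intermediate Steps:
q = -134/3 (q = 7 - ⅓*155 = 7 - 155/3 = -134/3 ≈ -44.667)
z = 5 (z = -40 + 45 = 5)
q + z*(62/(-2)) = -134/3 + 5*(62/(-2)) = -134/3 + 5*(62*(-½)) = -134/3 + 5*(-31) = -134/3 - 155 = -599/3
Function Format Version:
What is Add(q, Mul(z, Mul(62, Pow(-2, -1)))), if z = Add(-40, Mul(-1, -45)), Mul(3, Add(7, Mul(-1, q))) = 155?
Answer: Rational(-599, 3) ≈ -199.67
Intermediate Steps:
q = Rational(-134, 3) (q = Add(7, Mul(Rational(-1, 3), 155)) = Add(7, Rational(-155, 3)) = Rational(-134, 3) ≈ -44.667)
z = 5 (z = Add(-40, 45) = 5)
Add(q, Mul(z, Mul(62, Pow(-2, -1)))) = Add(Rational(-134, 3), Mul(5, Mul(62, Pow(-2, -1)))) = Add(Rational(-134, 3), Mul(5, Mul(62, Rational(-1, 2)))) = Add(Rational(-134, 3), Mul(5, -31)) = Add(Rational(-134, 3), -155) = Rational(-599, 3)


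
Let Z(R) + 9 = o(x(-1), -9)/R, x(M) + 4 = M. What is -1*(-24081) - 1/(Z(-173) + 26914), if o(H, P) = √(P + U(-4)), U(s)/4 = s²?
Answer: 104342854067462605/4332995067834 - 173*√55/21664975339170 ≈ 24081.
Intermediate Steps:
x(M) = -4 + M
U(s) = 4*s²
o(H, P) = √(64 + P) (o(H, P) = √(P + 4*(-4)²) = √(P + 4*16) = √(P + 64) = √(64 + P))
Z(R) = -9 + √55/R (Z(R) = -9 + √(64 - 9)/R = -9 + √55/R)
-1*(-24081) - 1/(Z(-173) + 26914) = -1*(-24081) - 1/((-9 + √55/(-173)) + 26914) = 24081 - 1/((-9 + √55*(-1/173)) + 26914) = 24081 - 1/((-9 - √55/173) + 26914) = 24081 - 1/(26905 - √55/173)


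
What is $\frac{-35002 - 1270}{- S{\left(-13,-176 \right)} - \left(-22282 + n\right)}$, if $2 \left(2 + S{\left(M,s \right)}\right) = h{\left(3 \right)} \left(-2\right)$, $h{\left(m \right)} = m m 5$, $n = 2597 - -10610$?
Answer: $- \frac{18136}{4561} \approx -3.9763$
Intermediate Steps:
$n = 13207$ ($n = 2597 + 10610 = 13207$)
$h{\left(m \right)} = 5 m^{2}$ ($h{\left(m \right)} = m^{2} \cdot 5 = 5 m^{2}$)
$S{\left(M,s \right)} = -47$ ($S{\left(M,s \right)} = -2 + \frac{5 \cdot 3^{2} \left(-2\right)}{2} = -2 + \frac{5 \cdot 9 \left(-2\right)}{2} = -2 + \frac{45 \left(-2\right)}{2} = -2 + \frac{1}{2} \left(-90\right) = -2 - 45 = -47$)
$\frac{-35002 - 1270}{- S{\left(-13,-176 \right)} - \left(-22282 + n\right)} = \frac{-35002 - 1270}{\left(-1\right) \left(-47\right) + \left(22282 - 13207\right)} = - \frac{36272}{47 + \left(22282 - 13207\right)} = - \frac{36272}{47 + 9075} = - \frac{36272}{9122} = \left(-36272\right) \frac{1}{9122} = - \frac{18136}{4561}$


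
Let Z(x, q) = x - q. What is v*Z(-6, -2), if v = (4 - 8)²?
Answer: -64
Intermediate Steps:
v = 16 (v = (-4)² = 16)
v*Z(-6, -2) = 16*(-6 - 1*(-2)) = 16*(-6 + 2) = 16*(-4) = -64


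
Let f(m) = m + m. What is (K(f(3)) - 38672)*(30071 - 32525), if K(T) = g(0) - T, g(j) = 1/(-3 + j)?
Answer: 94916630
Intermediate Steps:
f(m) = 2*m
K(T) = -1/3 - T (K(T) = 1/(-3 + 0) - T = 1/(-3) - T = -1/3 - T)
(K(f(3)) - 38672)*(30071 - 32525) = ((-1/3 - 2*3) - 38672)*(30071 - 32525) = ((-1/3 - 1*6) - 38672)*(-2454) = ((-1/3 - 6) - 38672)*(-2454) = (-19/3 - 38672)*(-2454) = -116035/3*(-2454) = 94916630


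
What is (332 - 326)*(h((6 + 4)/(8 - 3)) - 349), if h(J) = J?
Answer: -2082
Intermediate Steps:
(332 - 326)*(h((6 + 4)/(8 - 3)) - 349) = (332 - 326)*((6 + 4)/(8 - 3) - 349) = 6*(10/5 - 349) = 6*(10*(⅕) - 349) = 6*(2 - 349) = 6*(-347) = -2082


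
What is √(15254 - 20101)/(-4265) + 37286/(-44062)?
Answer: -18643/22031 - I*√4847/4265 ≈ -0.84622 - 0.016324*I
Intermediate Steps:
√(15254 - 20101)/(-4265) + 37286/(-44062) = √(-4847)*(-1/4265) + 37286*(-1/44062) = (I*√4847)*(-1/4265) - 18643/22031 = -I*√4847/4265 - 18643/22031 = -18643/22031 - I*√4847/4265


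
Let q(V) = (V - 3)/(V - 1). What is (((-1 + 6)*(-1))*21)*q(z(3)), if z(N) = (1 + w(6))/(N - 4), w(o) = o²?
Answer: -2100/19 ≈ -110.53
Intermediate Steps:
z(N) = 37/(-4 + N) (z(N) = (1 + 6²)/(N - 4) = (1 + 36)/(-4 + N) = 37/(-4 + N))
q(V) = (-3 + V)/(-1 + V)
(((-1 + 6)*(-1))*21)*q(z(3)) = (((-1 + 6)*(-1))*21)*((-3 + 37/(-4 + 3))/(-1 + 37/(-4 + 3))) = ((5*(-1))*21)*((-3 + 37/(-1))/(-1 + 37/(-1))) = (-5*21)*((-3 + 37*(-1))/(-1 + 37*(-1))) = -105*(-3 - 37)/(-1 - 37) = -105*(-40)/(-38) = -(-105)*(-40)/38 = -105*20/19 = -2100/19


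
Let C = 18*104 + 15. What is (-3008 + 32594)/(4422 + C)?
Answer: 9862/2103 ≈ 4.6895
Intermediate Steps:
C = 1887 (C = 1872 + 15 = 1887)
(-3008 + 32594)/(4422 + C) = (-3008 + 32594)/(4422 + 1887) = 29586/6309 = 29586*(1/6309) = 9862/2103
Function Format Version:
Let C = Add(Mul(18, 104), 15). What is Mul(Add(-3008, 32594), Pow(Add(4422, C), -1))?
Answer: Rational(9862, 2103) ≈ 4.6895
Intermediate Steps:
C = 1887 (C = Add(1872, 15) = 1887)
Mul(Add(-3008, 32594), Pow(Add(4422, C), -1)) = Mul(Add(-3008, 32594), Pow(Add(4422, 1887), -1)) = Mul(29586, Pow(6309, -1)) = Mul(29586, Rational(1, 6309)) = Rational(9862, 2103)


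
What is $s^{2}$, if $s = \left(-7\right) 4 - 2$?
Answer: $900$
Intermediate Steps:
$s = -30$ ($s = -28 - 2 = -30$)
$s^{2} = \left(-30\right)^{2} = 900$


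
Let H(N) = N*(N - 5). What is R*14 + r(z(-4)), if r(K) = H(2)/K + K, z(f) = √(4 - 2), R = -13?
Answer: -182 - 2*√2 ≈ -184.83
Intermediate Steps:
H(N) = N*(-5 + N)
z(f) = √2
r(K) = K - 6/K (r(K) = (2*(-5 + 2))/K + K = (2*(-3))/K + K = -6/K + K = K - 6/K)
R*14 + r(z(-4)) = -13*14 + (√2 - 6*√2/2) = -182 + (√2 - 3*√2) = -182 - 2*√2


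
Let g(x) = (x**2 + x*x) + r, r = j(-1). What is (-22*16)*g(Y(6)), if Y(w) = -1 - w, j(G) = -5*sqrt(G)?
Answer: -34496 + 1760*I ≈ -34496.0 + 1760.0*I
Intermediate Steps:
r = -5*I ≈ -5.0*I
g(x) = -5*I + 2*x**2 (g(x) = (x**2 + x*x) - 5*I = (x**2 + x**2) - 5*I = 2*x**2 - 5*I = -5*I + 2*x**2)
(-22*16)*g(Y(6)) = (-22*16)*(-5*I + 2*(-1 - 1*6)**2) = -352*(-5*I + 2*(-1 - 6)**2) = -352*(-5*I + 2*(-7)**2) = -352*(-5*I + 2*49) = -352*(-5*I + 98) = -352*(98 - 5*I) = -34496 + 1760*I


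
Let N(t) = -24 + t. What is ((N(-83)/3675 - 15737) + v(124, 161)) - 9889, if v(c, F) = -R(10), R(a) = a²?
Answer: -94543157/3675 ≈ -25726.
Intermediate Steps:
v(c, F) = -100 (v(c, F) = -1*10² = -1*100 = -100)
((N(-83)/3675 - 15737) + v(124, 161)) - 9889 = (((-24 - 83)/3675 - 15737) - 100) - 9889 = ((-107*1/3675 - 15737) - 100) - 9889 = ((-107/3675 - 15737) - 100) - 9889 = (-57833582/3675 - 100) - 9889 = -58201082/3675 - 9889 = -94543157/3675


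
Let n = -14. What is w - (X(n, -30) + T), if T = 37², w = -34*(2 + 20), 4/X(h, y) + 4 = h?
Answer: -19051/9 ≈ -2116.8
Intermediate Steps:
X(h, y) = 4/(-4 + h)
w = -748 (w = -34*22 = -748)
T = 1369
w - (X(n, -30) + T) = -748 - (4/(-4 - 14) + 1369) = -748 - (4/(-18) + 1369) = -748 - (4*(-1/18) + 1369) = -748 - (-2/9 + 1369) = -748 - 1*12319/9 = -748 - 12319/9 = -19051/9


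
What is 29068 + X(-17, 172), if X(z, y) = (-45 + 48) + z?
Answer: 29054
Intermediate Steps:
X(z, y) = 3 + z
29068 + X(-17, 172) = 29068 + (3 - 17) = 29068 - 14 = 29054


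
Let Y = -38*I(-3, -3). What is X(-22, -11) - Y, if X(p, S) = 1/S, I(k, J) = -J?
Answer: 1253/11 ≈ 113.91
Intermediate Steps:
Y = -114 (Y = -(-38)*(-3) = -38*3 = -114)
X(-22, -11) - Y = 1/(-11) - 1*(-114) = -1/11 + 114 = 1253/11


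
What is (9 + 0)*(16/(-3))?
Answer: -48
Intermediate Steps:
(9 + 0)*(16/(-3)) = 9*(16*(-1/3)) = 9*(-16/3) = -48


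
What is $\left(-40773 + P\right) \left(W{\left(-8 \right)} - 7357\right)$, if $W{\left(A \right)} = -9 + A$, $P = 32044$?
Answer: $64367646$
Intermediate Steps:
$\left(-40773 + P\right) \left(W{\left(-8 \right)} - 7357\right) = \left(-40773 + 32044\right) \left(\left(-9 - 8\right) - 7357\right) = - 8729 \left(-17 - 7357\right) = \left(-8729\right) \left(-7374\right) = 64367646$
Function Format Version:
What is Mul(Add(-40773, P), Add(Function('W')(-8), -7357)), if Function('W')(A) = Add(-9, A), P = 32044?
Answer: 64367646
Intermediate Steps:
Mul(Add(-40773, P), Add(Function('W')(-8), -7357)) = Mul(Add(-40773, 32044), Add(Add(-9, -8), -7357)) = Mul(-8729, Add(-17, -7357)) = Mul(-8729, -7374) = 64367646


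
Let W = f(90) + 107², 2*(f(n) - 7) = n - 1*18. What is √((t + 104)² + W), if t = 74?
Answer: 2*√10794 ≈ 207.79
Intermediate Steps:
f(n) = -2 + n/2 (f(n) = 7 + (n - 1*18)/2 = 7 + (n - 18)/2 = 7 + (-18 + n)/2 = 7 + (-9 + n/2) = -2 + n/2)
W = 11492 (W = (-2 + (½)*90) + 107² = (-2 + 45) + 11449 = 43 + 11449 = 11492)
√((t + 104)² + W) = √((74 + 104)² + 11492) = √(178² + 11492) = √(31684 + 11492) = √43176 = 2*√10794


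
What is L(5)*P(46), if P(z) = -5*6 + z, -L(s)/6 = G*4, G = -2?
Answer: 768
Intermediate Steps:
L(s) = 48 (L(s) = -(-12)*4 = -6*(-8) = 48)
P(z) = -30 + z
L(5)*P(46) = 48*(-30 + 46) = 48*16 = 768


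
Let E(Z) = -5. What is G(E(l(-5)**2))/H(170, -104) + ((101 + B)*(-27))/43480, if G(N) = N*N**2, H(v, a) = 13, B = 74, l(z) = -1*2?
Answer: -1099285/113048 ≈ -9.7241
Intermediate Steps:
l(z) = -2
G(N) = N**3
G(E(l(-5)**2))/H(170, -104) + ((101 + B)*(-27))/43480 = (-5)**3/13 + ((101 + 74)*(-27))/43480 = -125*1/13 + (175*(-27))*(1/43480) = -125/13 - 4725*1/43480 = -125/13 - 945/8696 = -1099285/113048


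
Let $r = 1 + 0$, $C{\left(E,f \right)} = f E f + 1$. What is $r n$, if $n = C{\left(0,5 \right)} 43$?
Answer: $43$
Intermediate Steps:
$C{\left(E,f \right)} = 1 + E f^{2}$ ($C{\left(E,f \right)} = E f f + 1 = E f^{2} + 1 = 1 + E f^{2}$)
$r = 1$
$n = 43$ ($n = \left(1 + 0 \cdot 5^{2}\right) 43 = \left(1 + 0 \cdot 25\right) 43 = \left(1 + 0\right) 43 = 1 \cdot 43 = 43$)
$r n = 1 \cdot 43 = 43$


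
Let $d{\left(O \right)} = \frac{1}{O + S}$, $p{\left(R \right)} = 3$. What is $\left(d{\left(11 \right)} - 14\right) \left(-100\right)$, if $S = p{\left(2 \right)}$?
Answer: $\frac{9750}{7} \approx 1392.9$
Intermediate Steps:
$S = 3$
$d{\left(O \right)} = \frac{1}{3 + O}$ ($d{\left(O \right)} = \frac{1}{O + 3} = \frac{1}{3 + O}$)
$\left(d{\left(11 \right)} - 14\right) \left(-100\right) = \left(\frac{1}{3 + 11} - 14\right) \left(-100\right) = \left(\frac{1}{14} - 14\right) \left(-100\right) = \left(- \frac{195}{14}\right) \left(-100\right) = \frac{9750}{7}$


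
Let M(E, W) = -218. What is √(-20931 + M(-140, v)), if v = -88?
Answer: I*√21149 ≈ 145.43*I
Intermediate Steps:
√(-20931 + M(-140, v)) = √(-20931 - 218) = √(-21149) = I*√21149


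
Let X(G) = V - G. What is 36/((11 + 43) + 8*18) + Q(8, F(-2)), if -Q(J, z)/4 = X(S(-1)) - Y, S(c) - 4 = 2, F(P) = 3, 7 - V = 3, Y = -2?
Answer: 2/11 ≈ 0.18182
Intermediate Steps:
V = 4 (V = 7 - 1*3 = 7 - 3 = 4)
S(c) = 6 (S(c) = 4 + 2 = 6)
X(G) = 4 - G
Q(J, z) = 0 (Q(J, z) = -4*((4 - 1*6) - 1*(-2)) = -4*((4 - 6) + 2) = -4*(-2 + 2) = -4*0 = 0)
36/((11 + 43) + 8*18) + Q(8, F(-2)) = 36/((11 + 43) + 8*18) + 0 = 36/(54 + 144) + 0 = 36/198 + 0 = 36*(1/198) + 0 = 2/11 + 0 = 2/11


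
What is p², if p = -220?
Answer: 48400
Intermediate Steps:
p² = (-220)² = 48400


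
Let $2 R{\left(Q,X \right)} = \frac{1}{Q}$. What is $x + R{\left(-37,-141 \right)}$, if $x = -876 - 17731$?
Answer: $- \frac{1376919}{74} \approx -18607.0$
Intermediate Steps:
$R{\left(Q,X \right)} = \frac{1}{2 Q}$
$x = -18607$
$x + R{\left(-37,-141 \right)} = -18607 + \frac{1}{2 \left(-37\right)} = -18607 + \frac{1}{2} \left(- \frac{1}{37}\right) = -18607 - \frac{1}{74} = - \frac{1376919}{74}$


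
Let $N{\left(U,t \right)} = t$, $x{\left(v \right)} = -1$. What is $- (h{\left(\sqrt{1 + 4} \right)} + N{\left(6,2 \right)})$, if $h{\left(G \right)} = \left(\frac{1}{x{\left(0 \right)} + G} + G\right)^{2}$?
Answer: $- \frac{79}{8} - \frac{5 \sqrt{5}}{8} \approx -11.273$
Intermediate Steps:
$h{\left(G \right)} = \left(G + \frac{1}{-1 + G}\right)^{2}$ ($h{\left(G \right)} = \left(\frac{1}{-1 + G} + G\right)^{2} = \left(G + \frac{1}{-1 + G}\right)^{2}$)
$- (h{\left(\sqrt{1 + 4} \right)} + N{\left(6,2 \right)}) = - (\frac{\left(1 + \left(\sqrt{1 + 4}\right)^{2} - \sqrt{1 + 4}\right)^{2}}{\left(-1 + \sqrt{1 + 4}\right)^{2}} + 2) = - (\frac{\left(1 + \left(\sqrt{5}\right)^{2} - \sqrt{5}\right)^{2}}{\left(-1 + \sqrt{5}\right)^{2}} + 2) = - (\frac{\left(1 + 5 - \sqrt{5}\right)^{2}}{\left(-1 + \sqrt{5}\right)^{2}} + 2) = - (\frac{\left(6 - \sqrt{5}\right)^{2}}{\left(-1 + \sqrt{5}\right)^{2}} + 2) = - (2 + \frac{\left(6 - \sqrt{5}\right)^{2}}{\left(-1 + \sqrt{5}\right)^{2}}) = -2 - \frac{\left(6 - \sqrt{5}\right)^{2}}{\left(-1 + \sqrt{5}\right)^{2}}$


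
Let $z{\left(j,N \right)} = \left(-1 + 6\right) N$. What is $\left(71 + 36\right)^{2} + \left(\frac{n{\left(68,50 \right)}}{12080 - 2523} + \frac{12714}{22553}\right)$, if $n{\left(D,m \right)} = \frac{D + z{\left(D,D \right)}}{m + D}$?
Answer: $\frac{7663254862595}{669305381} \approx 11450.0$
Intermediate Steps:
$z{\left(j,N \right)} = 5 N$
$n{\left(D,m \right)} = \frac{6 D}{D + m}$ ($n{\left(D,m \right)} = \frac{D + 5 D}{m + D} = \frac{6 D}{D + m}$)
$\left(71 + 36\right)^{2} + \left(\frac{n{\left(68,50 \right)}}{12080 - 2523} + \frac{12714}{22553}\right) = \left(71 + 36\right)^{2} + \left(\frac{6 \cdot 68 \frac{1}{68 + 50}}{12080 - 2523} + \frac{12714}{22553}\right) = 107^{2} + \left(\frac{6 \cdot 68 \cdot \frac{1}{118}}{12080 - 2523} + 12714 \cdot \frac{1}{22553}\right) = 11449 + \left(\frac{6 \cdot 68 \cdot \frac{1}{118}}{9557} + \frac{12714}{22553}\right) = 11449 + \left(\frac{204}{59} \cdot \frac{1}{9557} + \frac{12714}{22553}\right) = 11449 + \left(\frac{204}{563863} + \frac{12714}{22553}\right) = 11449 + \frac{377555526}{669305381} = \frac{7663254862595}{669305381}$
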